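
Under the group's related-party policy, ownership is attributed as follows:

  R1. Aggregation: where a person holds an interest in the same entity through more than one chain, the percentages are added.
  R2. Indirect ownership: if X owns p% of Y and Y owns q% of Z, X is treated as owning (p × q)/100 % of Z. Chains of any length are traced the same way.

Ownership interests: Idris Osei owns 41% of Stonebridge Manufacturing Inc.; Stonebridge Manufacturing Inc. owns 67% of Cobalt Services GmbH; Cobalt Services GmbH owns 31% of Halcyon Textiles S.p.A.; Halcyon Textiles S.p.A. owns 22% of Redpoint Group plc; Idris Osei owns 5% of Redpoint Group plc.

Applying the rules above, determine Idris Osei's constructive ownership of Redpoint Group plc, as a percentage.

Chain via Stonebridge Manufacturing Inc. → Cobalt Services GmbH → Halcyon Textiles S.p.A. (R2): 41% × 67% × 31% × 22% = 1.873454% of Redpoint Group plc.
Direct interest in Redpoint Group plc: 5%.
Aggregating (R1): 1.873454% + 5% = 6.873454%.

6.873454%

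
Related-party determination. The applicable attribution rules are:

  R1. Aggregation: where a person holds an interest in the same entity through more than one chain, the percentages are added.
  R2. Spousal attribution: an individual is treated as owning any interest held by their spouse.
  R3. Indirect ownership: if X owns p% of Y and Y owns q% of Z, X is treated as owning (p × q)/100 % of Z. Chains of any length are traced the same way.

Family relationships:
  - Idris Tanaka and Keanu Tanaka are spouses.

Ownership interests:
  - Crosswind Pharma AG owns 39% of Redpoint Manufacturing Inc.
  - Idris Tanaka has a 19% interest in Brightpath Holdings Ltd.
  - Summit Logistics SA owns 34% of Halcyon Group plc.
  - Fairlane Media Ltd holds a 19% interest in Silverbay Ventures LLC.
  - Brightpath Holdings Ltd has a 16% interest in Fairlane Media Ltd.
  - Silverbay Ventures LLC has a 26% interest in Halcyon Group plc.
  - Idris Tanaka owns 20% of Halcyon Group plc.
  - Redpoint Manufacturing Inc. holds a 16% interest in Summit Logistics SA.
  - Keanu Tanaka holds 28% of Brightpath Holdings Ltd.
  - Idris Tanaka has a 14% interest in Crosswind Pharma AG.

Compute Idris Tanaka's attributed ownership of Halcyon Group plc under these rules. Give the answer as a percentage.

20.668512%

By spousal attribution (R2), Idris Tanaka is treated as also owning Keanu Tanaka's interest in Brightpath Holdings Ltd, giving 19% + 28% = 47%.
Chain via Crosswind Pharma AG → Redpoint Manufacturing Inc. → Summit Logistics SA (R3): 14% × 39% × 16% × 34% = 0.297024% of Halcyon Group plc.
Chain via Brightpath Holdings Ltd → Fairlane Media Ltd → Silverbay Ventures LLC (R3): 47% × 16% × 19% × 26% = 0.371488% of Halcyon Group plc.
Direct interest in Halcyon Group plc: 20%.
Aggregating (R1): 0.297024% + 0.371488% + 20% = 20.668512%.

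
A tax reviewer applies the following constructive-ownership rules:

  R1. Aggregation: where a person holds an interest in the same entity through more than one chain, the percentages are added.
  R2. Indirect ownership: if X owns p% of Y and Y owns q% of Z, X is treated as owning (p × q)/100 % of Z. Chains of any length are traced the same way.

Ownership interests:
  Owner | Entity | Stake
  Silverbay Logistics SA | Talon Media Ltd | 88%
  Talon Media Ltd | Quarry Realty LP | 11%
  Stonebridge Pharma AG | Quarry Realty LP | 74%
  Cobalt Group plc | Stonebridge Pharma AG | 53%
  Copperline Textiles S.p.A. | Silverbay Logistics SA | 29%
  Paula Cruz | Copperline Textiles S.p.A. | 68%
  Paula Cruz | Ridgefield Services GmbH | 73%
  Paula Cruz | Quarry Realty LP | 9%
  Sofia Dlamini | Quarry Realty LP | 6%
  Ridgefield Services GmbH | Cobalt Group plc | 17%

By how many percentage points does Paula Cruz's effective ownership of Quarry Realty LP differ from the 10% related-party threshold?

Chain via Copperline Textiles S.p.A. → Silverbay Logistics SA → Talon Media Ltd (R2): 68% × 29% × 88% × 11% = 1.908896% of Quarry Realty LP.
Chain via Ridgefield Services GmbH → Cobalt Group plc → Stonebridge Pharma AG (R2): 73% × 17% × 53% × 74% = 4.867202% of Quarry Realty LP.
Direct interest in Quarry Realty LP: 9%.
Aggregating (R1): 1.908896% + 4.867202% + 9% = 15.776098%.
15.776098% exceeds the 10% threshold by 5.776098 percentage points.

5.776098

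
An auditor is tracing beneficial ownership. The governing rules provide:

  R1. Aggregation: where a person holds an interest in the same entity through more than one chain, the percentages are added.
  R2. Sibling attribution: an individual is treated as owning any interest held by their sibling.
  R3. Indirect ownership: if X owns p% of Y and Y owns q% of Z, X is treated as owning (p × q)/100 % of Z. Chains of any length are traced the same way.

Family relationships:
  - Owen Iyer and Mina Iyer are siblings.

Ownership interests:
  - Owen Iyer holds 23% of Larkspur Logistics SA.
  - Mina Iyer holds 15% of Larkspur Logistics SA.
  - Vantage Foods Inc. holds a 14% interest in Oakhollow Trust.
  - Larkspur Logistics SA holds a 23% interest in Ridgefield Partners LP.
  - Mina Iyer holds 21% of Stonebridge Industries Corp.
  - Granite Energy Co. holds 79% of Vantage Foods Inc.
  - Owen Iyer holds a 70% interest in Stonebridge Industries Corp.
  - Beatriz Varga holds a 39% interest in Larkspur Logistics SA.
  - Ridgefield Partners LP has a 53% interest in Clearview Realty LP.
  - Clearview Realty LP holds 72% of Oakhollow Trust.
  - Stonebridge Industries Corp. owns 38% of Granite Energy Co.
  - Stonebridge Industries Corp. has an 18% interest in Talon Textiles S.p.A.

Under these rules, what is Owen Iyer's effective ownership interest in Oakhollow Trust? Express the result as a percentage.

By sibling attribution (R2), Owen Iyer is treated as also owning Mina Iyer's interest in Larkspur Logistics SA, giving 23% + 15% = 38%.
By sibling attribution (R2), Owen Iyer is treated as also owning Mina Iyer's interest in Stonebridge Industries Corp, giving 70% + 21% = 91%.
Chain via Larkspur Logistics SA → Ridgefield Partners LP → Clearview Realty LP (R3): 38% × 23% × 53% × 72% = 3.335184% of Oakhollow Trust.
Chain via Stonebridge Industries Corp. → Granite Energy Co. → Vantage Foods Inc. (R3): 91% × 38% × 79% × 14% = 3.824548% of Oakhollow Trust.
Aggregating (R1): 3.335184% + 3.824548% = 7.159732%.

7.159732%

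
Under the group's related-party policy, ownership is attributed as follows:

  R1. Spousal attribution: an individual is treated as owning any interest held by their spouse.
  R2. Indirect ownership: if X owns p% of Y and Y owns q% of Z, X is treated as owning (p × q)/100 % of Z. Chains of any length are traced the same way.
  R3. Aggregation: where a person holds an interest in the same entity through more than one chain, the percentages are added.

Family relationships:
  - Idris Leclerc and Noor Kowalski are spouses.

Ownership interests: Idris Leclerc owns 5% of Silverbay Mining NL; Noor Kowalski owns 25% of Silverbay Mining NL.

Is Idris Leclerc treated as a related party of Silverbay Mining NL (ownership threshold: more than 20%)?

By spousal attribution (R1), Idris Leclerc is treated as also owning Noor Kowalski's interest in Silverbay Mining NL, giving 5% + 25% = 30%.
Direct interest in Silverbay Mining NL: 30%.
30% exceeds the 20% threshold, so Idris is a related party to Silverbay Mining NL.

Yes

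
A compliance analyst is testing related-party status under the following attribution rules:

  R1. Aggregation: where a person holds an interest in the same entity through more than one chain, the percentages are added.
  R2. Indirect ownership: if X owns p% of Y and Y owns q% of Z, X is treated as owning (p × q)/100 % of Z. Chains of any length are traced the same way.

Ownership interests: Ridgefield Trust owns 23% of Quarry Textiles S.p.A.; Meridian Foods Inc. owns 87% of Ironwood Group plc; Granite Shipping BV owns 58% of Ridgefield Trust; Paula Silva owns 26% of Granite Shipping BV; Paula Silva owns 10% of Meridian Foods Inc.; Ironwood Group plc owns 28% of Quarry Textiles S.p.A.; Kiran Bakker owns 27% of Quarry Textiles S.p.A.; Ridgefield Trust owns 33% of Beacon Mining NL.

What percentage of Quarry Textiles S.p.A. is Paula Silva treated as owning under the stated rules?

5.9044%

Chain via Meridian Foods Inc. → Ironwood Group plc (R2): 10% × 87% × 28% = 2.436% of Quarry Textiles S.p.A.
Chain via Granite Shipping BV → Ridgefield Trust (R2): 26% × 58% × 23% = 3.4684% of Quarry Textiles S.p.A.
Aggregating (R1): 2.436% + 3.4684% = 5.9044%.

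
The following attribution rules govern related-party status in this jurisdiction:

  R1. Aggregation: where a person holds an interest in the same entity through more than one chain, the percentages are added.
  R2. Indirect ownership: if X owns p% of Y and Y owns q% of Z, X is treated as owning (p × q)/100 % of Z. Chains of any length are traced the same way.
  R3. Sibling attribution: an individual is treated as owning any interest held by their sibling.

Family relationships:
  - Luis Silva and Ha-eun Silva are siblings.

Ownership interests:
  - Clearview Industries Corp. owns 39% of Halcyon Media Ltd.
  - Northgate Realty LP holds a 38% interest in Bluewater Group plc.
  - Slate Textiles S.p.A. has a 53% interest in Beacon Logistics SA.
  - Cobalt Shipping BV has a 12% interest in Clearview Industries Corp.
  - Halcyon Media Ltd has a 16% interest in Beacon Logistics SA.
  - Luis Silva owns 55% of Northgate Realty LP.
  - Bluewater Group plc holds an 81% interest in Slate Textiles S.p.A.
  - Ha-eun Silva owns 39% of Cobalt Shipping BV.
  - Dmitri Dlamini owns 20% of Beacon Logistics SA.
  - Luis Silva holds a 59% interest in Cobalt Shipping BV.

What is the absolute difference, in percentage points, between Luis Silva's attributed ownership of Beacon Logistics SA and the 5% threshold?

By sibling attribution (R3), Luis Silva is treated as also owning Ha-eun Silva's interest in Cobalt Shipping BV, giving 59% + 39% = 98%.
Chain via Cobalt Shipping BV → Clearview Industries Corp. → Halcyon Media Ltd (R2): 98% × 12% × 39% × 16% = 0.733824% of Beacon Logistics SA.
Chain via Northgate Realty LP → Bluewater Group plc → Slate Textiles S.p.A. (R2): 55% × 38% × 81% × 53% = 8.97237% of Beacon Logistics SA.
Aggregating (R1): 0.733824% + 8.97237% = 9.706194%.
9.706194% exceeds the 5% threshold by 4.706194 percentage points.

4.706194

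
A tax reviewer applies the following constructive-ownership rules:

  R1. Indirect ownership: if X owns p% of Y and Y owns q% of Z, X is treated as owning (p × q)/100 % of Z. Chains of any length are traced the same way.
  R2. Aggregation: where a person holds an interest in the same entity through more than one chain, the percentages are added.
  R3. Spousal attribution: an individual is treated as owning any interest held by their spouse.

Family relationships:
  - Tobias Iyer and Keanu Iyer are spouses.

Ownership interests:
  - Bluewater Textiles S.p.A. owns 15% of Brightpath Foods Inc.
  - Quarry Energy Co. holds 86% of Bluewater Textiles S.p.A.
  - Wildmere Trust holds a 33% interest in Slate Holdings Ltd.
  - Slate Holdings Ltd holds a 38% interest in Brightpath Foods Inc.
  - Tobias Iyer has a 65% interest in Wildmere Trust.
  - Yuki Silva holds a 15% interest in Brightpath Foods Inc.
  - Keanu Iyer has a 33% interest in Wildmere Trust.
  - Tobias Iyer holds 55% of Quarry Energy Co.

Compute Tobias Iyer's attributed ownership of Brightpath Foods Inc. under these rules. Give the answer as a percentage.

By spousal attribution (R3), Tobias Iyer is treated as also owning Keanu Iyer's interest in Wildmere Trust, giving 65% + 33% = 98%.
Chain via Quarry Energy Co. → Bluewater Textiles S.p.A. (R1): 55% × 86% × 15% = 7.095% of Brightpath Foods Inc.
Chain via Wildmere Trust → Slate Holdings Ltd (R1): 98% × 33% × 38% = 12.2892% of Brightpath Foods Inc.
Aggregating (R2): 7.095% + 12.2892% = 19.3842%.

19.3842%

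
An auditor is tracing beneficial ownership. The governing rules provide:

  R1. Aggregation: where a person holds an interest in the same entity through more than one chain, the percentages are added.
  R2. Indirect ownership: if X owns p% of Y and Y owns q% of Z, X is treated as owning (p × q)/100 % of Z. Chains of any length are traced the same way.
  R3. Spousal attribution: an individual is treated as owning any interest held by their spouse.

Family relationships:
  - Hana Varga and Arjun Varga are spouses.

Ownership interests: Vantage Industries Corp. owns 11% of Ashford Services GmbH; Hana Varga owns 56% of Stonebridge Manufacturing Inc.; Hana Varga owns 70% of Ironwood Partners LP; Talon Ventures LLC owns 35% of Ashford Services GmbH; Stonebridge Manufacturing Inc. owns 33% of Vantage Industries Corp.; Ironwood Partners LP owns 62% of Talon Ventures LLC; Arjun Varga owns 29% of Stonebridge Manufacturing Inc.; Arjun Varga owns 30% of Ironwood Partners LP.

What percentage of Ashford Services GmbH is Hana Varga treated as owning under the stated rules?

By spousal attribution (R3), Hana Varga is treated as also owning Arjun Varga's interest in Ironwood Partners LP, giving 70% + 30% = 100%.
By spousal attribution (R3), Hana Varga is treated as also owning Arjun Varga's interest in Stonebridge Manufacturing Inc, giving 56% + 29% = 85%.
Chain via Ironwood Partners LP → Talon Ventures LLC (R2): 100% × 62% × 35% = 21.7% of Ashford Services GmbH.
Chain via Stonebridge Manufacturing Inc. → Vantage Industries Corp. (R2): 85% × 33% × 11% = 3.0855% of Ashford Services GmbH.
Aggregating (R1): 21.7% + 3.0855% = 24.7855%.

24.7855%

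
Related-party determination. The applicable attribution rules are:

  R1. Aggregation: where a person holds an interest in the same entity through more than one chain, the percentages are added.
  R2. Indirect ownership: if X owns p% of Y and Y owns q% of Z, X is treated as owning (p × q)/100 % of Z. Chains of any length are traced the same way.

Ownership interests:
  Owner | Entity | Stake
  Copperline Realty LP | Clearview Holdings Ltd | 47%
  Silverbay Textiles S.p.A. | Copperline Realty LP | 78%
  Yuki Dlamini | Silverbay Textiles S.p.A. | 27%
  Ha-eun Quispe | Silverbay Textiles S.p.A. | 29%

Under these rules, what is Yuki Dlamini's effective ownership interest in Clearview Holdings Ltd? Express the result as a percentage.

9.8982%

Chain via Silverbay Textiles S.p.A. → Copperline Realty LP (R2): 27% × 78% × 47% = 9.8982% of Clearview Holdings Ltd.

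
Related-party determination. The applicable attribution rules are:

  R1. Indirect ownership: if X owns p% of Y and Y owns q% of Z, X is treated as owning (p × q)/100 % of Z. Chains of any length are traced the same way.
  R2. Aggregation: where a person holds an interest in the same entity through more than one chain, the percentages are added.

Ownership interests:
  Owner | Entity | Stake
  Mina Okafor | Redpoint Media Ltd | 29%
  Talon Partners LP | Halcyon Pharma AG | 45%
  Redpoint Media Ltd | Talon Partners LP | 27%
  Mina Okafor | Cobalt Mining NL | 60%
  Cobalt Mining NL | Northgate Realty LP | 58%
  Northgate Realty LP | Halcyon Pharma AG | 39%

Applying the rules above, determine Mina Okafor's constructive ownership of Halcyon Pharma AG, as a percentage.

Chain via Cobalt Mining NL → Northgate Realty LP (R1): 60% × 58% × 39% = 13.572% of Halcyon Pharma AG.
Chain via Redpoint Media Ltd → Talon Partners LP (R1): 29% × 27% × 45% = 3.5235% of Halcyon Pharma AG.
Aggregating (R2): 13.572% + 3.5235% = 17.0955%.

17.0955%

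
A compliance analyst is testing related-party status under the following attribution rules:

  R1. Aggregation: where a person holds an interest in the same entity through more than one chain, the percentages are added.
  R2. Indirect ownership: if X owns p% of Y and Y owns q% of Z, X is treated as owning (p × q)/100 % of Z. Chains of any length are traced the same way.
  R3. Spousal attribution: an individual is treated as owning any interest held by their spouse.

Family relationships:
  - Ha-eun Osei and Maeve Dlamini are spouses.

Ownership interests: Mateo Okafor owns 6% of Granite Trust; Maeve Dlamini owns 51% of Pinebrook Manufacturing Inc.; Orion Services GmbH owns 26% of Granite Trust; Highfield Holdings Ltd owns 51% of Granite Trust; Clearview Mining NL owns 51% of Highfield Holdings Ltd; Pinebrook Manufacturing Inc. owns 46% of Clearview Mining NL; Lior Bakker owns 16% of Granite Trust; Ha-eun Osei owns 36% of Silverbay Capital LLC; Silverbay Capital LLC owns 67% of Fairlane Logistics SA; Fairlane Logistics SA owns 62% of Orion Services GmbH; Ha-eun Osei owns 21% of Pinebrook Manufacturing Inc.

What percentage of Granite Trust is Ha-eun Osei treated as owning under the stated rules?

12.502656%

By spousal attribution (R3), Ha-eun Osei is treated as also owning Maeve Dlamini's interest in Pinebrook Manufacturing Inc, giving 21% + 51% = 72%.
Chain via Pinebrook Manufacturing Inc. → Clearview Mining NL → Highfield Holdings Ltd (R2): 72% × 46% × 51% × 51% = 8.614512% of Granite Trust.
Chain via Silverbay Capital LLC → Fairlane Logistics SA → Orion Services GmbH (R2): 36% × 67% × 62% × 26% = 3.888144% of Granite Trust.
Aggregating (R1): 8.614512% + 3.888144% = 12.502656%.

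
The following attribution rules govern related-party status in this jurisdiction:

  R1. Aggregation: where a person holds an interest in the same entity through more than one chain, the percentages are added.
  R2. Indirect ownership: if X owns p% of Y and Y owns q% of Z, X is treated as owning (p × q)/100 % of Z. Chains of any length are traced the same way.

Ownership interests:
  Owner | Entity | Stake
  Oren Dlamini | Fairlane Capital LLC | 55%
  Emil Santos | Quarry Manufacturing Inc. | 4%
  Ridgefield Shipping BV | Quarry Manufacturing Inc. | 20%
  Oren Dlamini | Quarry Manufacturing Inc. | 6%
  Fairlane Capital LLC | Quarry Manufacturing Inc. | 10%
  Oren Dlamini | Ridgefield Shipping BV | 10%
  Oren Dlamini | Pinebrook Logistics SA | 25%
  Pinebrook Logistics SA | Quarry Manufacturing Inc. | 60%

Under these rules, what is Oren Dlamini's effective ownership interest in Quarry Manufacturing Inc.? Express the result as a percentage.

Chain via Pinebrook Logistics SA (R2): 25% × 60% = 15% of Quarry Manufacturing Inc.
Chain via Fairlane Capital LLC (R2): 55% × 10% = 5.5% of Quarry Manufacturing Inc.
Chain via Ridgefield Shipping BV (R2): 10% × 20% = 2% of Quarry Manufacturing Inc.
Direct interest in Quarry Manufacturing Inc: 6%.
Aggregating (R1): 15% + 5.5% + 2% + 6% = 28.5%.

28.5%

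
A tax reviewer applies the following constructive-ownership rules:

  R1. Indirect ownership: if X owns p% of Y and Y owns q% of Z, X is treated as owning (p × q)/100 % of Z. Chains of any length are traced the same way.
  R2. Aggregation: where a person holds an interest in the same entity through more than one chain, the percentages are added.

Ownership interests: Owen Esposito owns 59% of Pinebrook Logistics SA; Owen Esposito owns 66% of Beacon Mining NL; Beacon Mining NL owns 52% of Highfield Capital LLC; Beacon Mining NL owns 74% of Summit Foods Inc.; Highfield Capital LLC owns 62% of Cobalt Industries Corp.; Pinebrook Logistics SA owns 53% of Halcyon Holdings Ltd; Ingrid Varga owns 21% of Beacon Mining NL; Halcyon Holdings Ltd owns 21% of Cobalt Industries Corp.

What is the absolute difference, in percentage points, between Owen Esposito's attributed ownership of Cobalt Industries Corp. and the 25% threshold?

Chain via Pinebrook Logistics SA → Halcyon Holdings Ltd (R1): 59% × 53% × 21% = 6.5667% of Cobalt Industries Corp.
Chain via Beacon Mining NL → Highfield Capital LLC (R1): 66% × 52% × 62% = 21.2784% of Cobalt Industries Corp.
Aggregating (R2): 6.5667% + 21.2784% = 27.8451%.
27.8451% exceeds the 25% threshold by 2.8451 percentage points.

2.8451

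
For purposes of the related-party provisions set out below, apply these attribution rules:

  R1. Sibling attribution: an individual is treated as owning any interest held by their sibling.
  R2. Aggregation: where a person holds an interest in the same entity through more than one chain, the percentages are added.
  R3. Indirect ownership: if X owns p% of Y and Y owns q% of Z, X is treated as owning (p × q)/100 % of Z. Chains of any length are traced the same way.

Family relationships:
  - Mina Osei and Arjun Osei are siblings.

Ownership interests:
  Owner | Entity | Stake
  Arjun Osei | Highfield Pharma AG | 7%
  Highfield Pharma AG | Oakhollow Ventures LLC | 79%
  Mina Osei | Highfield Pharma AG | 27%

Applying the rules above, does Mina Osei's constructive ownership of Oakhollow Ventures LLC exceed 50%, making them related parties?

No

By sibling attribution (R1), Mina Osei is treated as also owning Arjun Osei's interest in Highfield Pharma AG, giving 27% + 7% = 34%.
Chain via Highfield Pharma AG (R3): 34% × 79% = 26.86% of Oakhollow Ventures LLC.
26.86% does not exceed the 50% threshold, so Mina is not a related party to Oakhollow Ventures LLC.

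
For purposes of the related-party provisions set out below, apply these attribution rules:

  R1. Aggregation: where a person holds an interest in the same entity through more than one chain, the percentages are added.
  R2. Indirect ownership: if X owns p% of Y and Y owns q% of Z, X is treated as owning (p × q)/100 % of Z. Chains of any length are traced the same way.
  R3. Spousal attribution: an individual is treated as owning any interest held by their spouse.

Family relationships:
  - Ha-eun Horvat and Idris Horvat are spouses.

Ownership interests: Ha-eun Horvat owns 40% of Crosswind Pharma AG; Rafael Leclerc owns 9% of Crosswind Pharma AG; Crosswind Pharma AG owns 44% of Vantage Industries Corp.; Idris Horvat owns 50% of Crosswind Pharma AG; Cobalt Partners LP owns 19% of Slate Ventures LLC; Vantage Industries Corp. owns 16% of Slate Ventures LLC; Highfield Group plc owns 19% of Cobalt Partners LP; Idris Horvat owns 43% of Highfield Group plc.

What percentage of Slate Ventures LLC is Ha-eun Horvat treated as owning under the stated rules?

By spousal attribution (R3), Ha-eun Horvat is treated as also owning Idris Horvat's interest in Crosswind Pharma AG, giving 40% + 50% = 90%.
By spousal attribution (R3), Ha-eun Horvat is treated as owning Idris Horvat's 43% interest in Highfield Group plc.
Chain via Crosswind Pharma AG → Vantage Industries Corp. (R2): 90% × 44% × 16% = 6.336% of Slate Ventures LLC.
Chain via Highfield Group plc → Cobalt Partners LP (R2): 43% × 19% × 19% = 1.5523% of Slate Ventures LLC.
Aggregating (R1): 6.336% + 1.5523% = 7.8883%.

7.8883%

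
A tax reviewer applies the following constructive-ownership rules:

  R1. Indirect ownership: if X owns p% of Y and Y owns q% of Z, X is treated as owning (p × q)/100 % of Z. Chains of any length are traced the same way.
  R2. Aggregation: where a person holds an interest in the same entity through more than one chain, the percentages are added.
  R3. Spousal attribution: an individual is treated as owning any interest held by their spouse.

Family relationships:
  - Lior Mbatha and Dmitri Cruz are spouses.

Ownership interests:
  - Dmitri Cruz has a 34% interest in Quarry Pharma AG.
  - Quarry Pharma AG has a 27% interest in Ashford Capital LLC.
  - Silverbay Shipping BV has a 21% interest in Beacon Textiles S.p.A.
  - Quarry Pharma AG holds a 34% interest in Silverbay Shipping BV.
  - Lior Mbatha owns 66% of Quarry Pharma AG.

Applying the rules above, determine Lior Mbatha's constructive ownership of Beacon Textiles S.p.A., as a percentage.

By spousal attribution (R3), Lior Mbatha is treated as also owning Dmitri Cruz's interest in Quarry Pharma AG, giving 66% + 34% = 100%.
Chain via Quarry Pharma AG → Silverbay Shipping BV (R1): 100% × 34% × 21% = 7.14% of Beacon Textiles S.p.A.

7.14%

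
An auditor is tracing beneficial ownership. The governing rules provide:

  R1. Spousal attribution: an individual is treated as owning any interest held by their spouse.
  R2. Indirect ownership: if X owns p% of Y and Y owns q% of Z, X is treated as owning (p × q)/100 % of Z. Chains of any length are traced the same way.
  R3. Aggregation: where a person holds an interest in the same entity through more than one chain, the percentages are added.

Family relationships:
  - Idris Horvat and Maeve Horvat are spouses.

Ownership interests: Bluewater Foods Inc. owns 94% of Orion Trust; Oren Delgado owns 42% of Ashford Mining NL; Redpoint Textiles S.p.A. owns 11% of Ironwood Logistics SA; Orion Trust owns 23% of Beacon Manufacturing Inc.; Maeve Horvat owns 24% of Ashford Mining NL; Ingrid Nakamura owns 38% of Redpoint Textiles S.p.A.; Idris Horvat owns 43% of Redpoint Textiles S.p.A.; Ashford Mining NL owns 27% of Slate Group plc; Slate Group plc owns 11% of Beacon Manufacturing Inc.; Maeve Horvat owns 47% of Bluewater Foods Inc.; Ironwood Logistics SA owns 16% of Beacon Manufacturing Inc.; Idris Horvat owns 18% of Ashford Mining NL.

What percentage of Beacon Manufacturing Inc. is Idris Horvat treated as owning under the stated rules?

12.1656%

By spousal attribution (R1), Idris Horvat is treated as also owning Maeve Horvat's interest in Ashford Mining NL, giving 18% + 24% = 42%.
By spousal attribution (R1), Idris Horvat is treated as owning Maeve Horvat's 47% interest in Bluewater Foods Inc.
Chain via Redpoint Textiles S.p.A. → Ironwood Logistics SA (R2): 43% × 11% × 16% = 0.7568% of Beacon Manufacturing Inc.
Chain via Ashford Mining NL → Slate Group plc (R2): 42% × 27% × 11% = 1.2474% of Beacon Manufacturing Inc.
Chain via Bluewater Foods Inc. → Orion Trust (R2): 47% × 94% × 23% = 10.1614% of Beacon Manufacturing Inc.
Aggregating (R3): 0.7568% + 1.2474% + 10.1614% = 12.1656%.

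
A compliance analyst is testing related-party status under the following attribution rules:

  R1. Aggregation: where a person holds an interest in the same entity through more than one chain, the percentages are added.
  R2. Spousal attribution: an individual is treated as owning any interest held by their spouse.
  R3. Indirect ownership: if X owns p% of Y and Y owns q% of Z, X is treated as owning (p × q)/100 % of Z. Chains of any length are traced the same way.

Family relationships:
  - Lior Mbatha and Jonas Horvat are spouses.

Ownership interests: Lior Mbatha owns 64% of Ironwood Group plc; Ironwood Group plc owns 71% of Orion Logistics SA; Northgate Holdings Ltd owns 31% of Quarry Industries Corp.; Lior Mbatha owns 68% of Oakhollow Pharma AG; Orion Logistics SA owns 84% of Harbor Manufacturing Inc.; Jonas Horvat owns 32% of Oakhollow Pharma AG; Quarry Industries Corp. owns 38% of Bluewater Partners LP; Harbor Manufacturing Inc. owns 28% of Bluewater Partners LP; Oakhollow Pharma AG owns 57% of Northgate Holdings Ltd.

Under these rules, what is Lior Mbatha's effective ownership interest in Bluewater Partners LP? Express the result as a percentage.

By spousal attribution (R2), Lior Mbatha is treated as also owning Jonas Horvat's interest in Oakhollow Pharma AG, giving 68% + 32% = 100%.
Chain via Oakhollow Pharma AG → Northgate Holdings Ltd → Quarry Industries Corp. (R3): 100% × 57% × 31% × 38% = 6.7146% of Bluewater Partners LP.
Chain via Ironwood Group plc → Orion Logistics SA → Harbor Manufacturing Inc. (R3): 64% × 71% × 84% × 28% = 10.687488% of Bluewater Partners LP.
Aggregating (R1): 6.7146% + 10.687488% = 17.402088%.

17.402088%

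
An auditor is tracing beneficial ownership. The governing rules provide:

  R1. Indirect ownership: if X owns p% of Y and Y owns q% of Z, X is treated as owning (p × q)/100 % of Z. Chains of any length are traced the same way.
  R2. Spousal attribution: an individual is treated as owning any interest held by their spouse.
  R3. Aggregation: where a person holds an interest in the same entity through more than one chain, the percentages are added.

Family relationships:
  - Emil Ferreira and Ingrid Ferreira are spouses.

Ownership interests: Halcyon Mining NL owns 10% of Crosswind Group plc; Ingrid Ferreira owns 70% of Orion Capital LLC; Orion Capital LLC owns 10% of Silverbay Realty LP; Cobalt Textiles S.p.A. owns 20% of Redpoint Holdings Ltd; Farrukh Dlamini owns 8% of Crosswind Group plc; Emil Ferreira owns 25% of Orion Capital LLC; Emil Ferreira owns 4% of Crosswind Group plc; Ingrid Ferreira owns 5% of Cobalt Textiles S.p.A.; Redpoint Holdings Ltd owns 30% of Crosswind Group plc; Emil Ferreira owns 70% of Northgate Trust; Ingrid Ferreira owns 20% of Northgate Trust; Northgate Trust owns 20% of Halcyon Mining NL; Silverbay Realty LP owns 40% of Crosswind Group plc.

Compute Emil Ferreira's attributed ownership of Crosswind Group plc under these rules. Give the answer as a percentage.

By spousal attribution (R2), Emil Ferreira is treated as also owning Ingrid Ferreira's interest in Orion Capital LLC, giving 25% + 70% = 95%.
By spousal attribution (R2), Emil Ferreira is treated as also owning Ingrid Ferreira's interest in Northgate Trust, giving 70% + 20% = 90%.
By spousal attribution (R2), Emil Ferreira is treated as owning Ingrid Ferreira's 5% interest in Cobalt Textiles S.p.A.
Chain via Orion Capital LLC → Silverbay Realty LP (R1): 95% × 10% × 40% = 3.8% of Crosswind Group plc.
Chain via Northgate Trust → Halcyon Mining NL (R1): 90% × 20% × 10% = 1.8% of Crosswind Group plc.
Direct interest in Crosswind Group plc: 4%.
Chain via Cobalt Textiles S.p.A. → Redpoint Holdings Ltd (R1): 5% × 20% × 30% = 0.3% of Crosswind Group plc.
Aggregating (R3): 3.8% + 1.8% + 4% + 0.3% = 9.9%.

9.9%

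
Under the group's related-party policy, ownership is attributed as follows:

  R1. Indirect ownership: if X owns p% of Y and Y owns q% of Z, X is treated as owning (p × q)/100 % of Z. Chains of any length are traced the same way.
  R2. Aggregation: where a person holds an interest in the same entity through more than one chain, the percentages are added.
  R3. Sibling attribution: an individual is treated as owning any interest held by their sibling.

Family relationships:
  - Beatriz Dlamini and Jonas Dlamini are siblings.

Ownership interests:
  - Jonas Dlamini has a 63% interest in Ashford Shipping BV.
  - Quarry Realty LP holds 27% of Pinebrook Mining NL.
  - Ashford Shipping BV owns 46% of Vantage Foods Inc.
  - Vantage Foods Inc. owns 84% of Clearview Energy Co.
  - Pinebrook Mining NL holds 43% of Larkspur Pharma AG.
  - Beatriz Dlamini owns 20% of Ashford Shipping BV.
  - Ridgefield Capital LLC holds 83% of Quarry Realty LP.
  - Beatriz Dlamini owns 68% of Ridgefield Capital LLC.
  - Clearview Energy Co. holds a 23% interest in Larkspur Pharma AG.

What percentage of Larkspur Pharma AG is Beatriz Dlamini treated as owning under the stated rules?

13.92906%

By sibling attribution (R3), Beatriz Dlamini is treated as also owning Jonas Dlamini's interest in Ashford Shipping BV, giving 20% + 63% = 83%.
Chain via Ashford Shipping BV → Vantage Foods Inc. → Clearview Energy Co. (R1): 83% × 46% × 84% × 23% = 7.376376% of Larkspur Pharma AG.
Chain via Ridgefield Capital LLC → Quarry Realty LP → Pinebrook Mining NL (R1): 68% × 83% × 27% × 43% = 6.552684% of Larkspur Pharma AG.
Aggregating (R2): 7.376376% + 6.552684% = 13.92906%.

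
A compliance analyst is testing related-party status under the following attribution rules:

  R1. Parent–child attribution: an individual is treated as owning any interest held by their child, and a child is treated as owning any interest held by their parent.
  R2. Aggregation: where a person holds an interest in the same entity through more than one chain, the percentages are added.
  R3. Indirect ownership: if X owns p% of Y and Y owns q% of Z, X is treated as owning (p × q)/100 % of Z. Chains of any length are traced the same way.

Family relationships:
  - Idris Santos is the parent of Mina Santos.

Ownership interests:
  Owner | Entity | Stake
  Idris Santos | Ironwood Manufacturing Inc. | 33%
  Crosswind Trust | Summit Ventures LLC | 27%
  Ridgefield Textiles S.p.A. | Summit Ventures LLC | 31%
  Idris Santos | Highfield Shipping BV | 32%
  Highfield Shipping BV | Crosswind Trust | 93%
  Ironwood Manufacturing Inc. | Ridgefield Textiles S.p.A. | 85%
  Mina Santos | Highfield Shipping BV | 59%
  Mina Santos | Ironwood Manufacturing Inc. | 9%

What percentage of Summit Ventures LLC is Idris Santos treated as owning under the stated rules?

33.9171%

By parent–child attribution (R1), Idris Santos is treated as also owning Mina Santos's interest in Highfield Shipping BV, giving 32% + 59% = 91%.
By parent–child attribution (R1), Idris Santos is treated as also owning Mina Santos's interest in Ironwood Manufacturing Inc, giving 33% + 9% = 42%.
Chain via Highfield Shipping BV → Crosswind Trust (R3): 91% × 93% × 27% = 22.8501% of Summit Ventures LLC.
Chain via Ironwood Manufacturing Inc. → Ridgefield Textiles S.p.A. (R3): 42% × 85% × 31% = 11.067% of Summit Ventures LLC.
Aggregating (R2): 22.8501% + 11.067% = 33.9171%.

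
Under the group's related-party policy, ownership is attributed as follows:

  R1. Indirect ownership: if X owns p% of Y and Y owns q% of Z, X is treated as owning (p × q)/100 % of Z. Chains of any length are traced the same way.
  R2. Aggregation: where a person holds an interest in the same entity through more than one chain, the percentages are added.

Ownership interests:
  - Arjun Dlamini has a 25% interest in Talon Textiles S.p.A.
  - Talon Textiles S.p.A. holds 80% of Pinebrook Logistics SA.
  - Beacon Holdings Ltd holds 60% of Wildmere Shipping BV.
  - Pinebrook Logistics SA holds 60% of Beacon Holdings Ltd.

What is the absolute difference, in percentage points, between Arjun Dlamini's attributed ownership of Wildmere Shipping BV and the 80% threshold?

72.8

Chain via Talon Textiles S.p.A. → Pinebrook Logistics SA → Beacon Holdings Ltd (R1): 25% × 80% × 60% × 60% = 7.2% of Wildmere Shipping BV.
7.2% falls short of the 80% threshold by 72.8 percentage points.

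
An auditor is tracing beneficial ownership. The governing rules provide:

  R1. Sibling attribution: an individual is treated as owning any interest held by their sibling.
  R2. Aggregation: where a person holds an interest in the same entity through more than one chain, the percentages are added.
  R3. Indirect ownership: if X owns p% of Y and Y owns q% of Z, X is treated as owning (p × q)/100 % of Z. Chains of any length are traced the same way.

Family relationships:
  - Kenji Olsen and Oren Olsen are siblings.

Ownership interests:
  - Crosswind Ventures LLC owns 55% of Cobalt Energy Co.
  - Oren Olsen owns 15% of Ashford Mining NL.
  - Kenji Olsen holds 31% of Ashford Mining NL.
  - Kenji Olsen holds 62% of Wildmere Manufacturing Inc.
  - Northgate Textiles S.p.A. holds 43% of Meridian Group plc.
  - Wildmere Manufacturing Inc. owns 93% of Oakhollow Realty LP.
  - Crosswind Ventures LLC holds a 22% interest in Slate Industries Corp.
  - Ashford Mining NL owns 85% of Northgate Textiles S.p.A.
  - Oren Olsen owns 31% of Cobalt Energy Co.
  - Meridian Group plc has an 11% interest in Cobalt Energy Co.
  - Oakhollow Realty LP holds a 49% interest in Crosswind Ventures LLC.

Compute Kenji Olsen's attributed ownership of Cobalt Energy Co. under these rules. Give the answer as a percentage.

48.3888%

By sibling attribution (R1), Kenji Olsen is treated as also owning Oren Olsen's interest in Ashford Mining NL, giving 31% + 15% = 46%.
By sibling attribution (R1), Kenji Olsen is treated as owning Oren Olsen's 31% interest in Cobalt Energy Co.
Chain via Wildmere Manufacturing Inc. → Oakhollow Realty LP → Crosswind Ventures LLC (R3): 62% × 93% × 49% × 55% = 15.53937% of Cobalt Energy Co.
Chain via Ashford Mining NL → Northgate Textiles S.p.A. → Meridian Group plc (R3): 46% × 85% × 43% × 11% = 1.84943% of Cobalt Energy Co.
Direct interest in Cobalt Energy Co: 31%.
Aggregating (R2): 15.53937% + 1.84943% + 31% = 48.3888%.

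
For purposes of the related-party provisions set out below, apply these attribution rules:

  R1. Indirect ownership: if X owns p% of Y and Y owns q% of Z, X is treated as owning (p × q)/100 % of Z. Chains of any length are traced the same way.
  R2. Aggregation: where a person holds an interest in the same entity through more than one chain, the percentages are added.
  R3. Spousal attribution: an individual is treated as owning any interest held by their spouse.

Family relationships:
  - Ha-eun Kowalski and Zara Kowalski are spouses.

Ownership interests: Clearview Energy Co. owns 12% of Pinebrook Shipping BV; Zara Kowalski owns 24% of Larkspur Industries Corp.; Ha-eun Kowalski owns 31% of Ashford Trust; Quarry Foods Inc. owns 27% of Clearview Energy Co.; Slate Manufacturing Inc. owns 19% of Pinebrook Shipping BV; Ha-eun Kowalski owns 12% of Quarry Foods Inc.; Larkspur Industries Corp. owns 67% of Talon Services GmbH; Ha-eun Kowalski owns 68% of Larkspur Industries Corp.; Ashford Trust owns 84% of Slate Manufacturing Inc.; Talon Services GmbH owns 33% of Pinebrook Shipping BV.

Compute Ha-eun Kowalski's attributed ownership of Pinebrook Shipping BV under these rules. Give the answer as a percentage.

25.6776%

By spousal attribution (R3), Ha-eun Kowalski is treated as also owning Zara Kowalski's interest in Larkspur Industries Corp, giving 68% + 24% = 92%.
Chain via Quarry Foods Inc. → Clearview Energy Co. (R1): 12% × 27% × 12% = 0.3888% of Pinebrook Shipping BV.
Chain via Larkspur Industries Corp. → Talon Services GmbH (R1): 92% × 67% × 33% = 20.3412% of Pinebrook Shipping BV.
Chain via Ashford Trust → Slate Manufacturing Inc. (R1): 31% × 84% × 19% = 4.9476% of Pinebrook Shipping BV.
Aggregating (R2): 0.3888% + 20.3412% + 4.9476% = 25.6776%.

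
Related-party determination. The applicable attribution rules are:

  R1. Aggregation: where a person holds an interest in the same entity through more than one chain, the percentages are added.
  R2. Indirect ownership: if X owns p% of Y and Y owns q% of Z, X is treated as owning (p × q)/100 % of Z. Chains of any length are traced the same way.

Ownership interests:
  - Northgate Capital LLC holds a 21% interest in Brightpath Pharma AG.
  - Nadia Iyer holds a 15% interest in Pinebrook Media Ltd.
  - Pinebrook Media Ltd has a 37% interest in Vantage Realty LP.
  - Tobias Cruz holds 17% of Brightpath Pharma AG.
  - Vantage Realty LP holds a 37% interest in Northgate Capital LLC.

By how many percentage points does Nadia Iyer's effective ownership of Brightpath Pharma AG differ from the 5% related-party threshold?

4.568765

Chain via Pinebrook Media Ltd → Vantage Realty LP → Northgate Capital LLC (R2): 15% × 37% × 37% × 21% = 0.431235% of Brightpath Pharma AG.
0.431235% falls short of the 5% threshold by 4.568765 percentage points.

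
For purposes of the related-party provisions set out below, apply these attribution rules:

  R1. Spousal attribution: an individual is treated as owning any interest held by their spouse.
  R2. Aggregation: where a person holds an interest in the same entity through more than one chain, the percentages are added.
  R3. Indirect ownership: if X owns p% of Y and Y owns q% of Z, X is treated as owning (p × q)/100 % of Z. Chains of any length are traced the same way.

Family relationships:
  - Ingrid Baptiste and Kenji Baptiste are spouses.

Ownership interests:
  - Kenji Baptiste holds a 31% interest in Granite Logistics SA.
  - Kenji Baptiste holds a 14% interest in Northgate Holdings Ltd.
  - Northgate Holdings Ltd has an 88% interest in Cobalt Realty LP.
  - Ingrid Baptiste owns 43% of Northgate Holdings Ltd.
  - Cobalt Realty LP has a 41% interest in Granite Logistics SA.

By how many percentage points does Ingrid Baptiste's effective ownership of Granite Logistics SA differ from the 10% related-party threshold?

41.5656

By spousal attribution (R1), Ingrid Baptiste is treated as also owning Kenji Baptiste's interest in Northgate Holdings Ltd, giving 43% + 14% = 57%.
By spousal attribution (R1), Ingrid Baptiste is treated as owning Kenji Baptiste's 31% interest in Granite Logistics SA.
Chain via Northgate Holdings Ltd → Cobalt Realty LP (R3): 57% × 88% × 41% = 20.5656% of Granite Logistics SA.
Direct interest in Granite Logistics SA: 31%.
Aggregating (R2): 20.5656% + 31% = 51.5656%.
51.5656% exceeds the 10% threshold by 41.5656 percentage points.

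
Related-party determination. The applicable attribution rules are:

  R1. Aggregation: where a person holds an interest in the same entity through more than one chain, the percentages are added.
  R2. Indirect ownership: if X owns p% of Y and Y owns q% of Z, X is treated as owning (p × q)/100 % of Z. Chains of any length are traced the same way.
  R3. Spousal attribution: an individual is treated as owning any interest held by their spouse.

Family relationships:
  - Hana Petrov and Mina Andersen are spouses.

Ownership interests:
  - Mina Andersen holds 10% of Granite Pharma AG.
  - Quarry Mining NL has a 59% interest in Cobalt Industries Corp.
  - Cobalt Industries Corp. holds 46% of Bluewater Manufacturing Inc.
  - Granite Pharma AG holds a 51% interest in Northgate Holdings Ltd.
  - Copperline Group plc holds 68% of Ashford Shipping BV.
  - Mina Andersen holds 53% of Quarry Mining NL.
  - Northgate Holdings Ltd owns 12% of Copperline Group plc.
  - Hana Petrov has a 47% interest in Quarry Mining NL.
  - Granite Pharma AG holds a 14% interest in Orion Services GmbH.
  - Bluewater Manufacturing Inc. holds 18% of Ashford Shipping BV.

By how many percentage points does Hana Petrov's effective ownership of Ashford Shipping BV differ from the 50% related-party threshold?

44.69864

By spousal attribution (R3), Hana Petrov is treated as also owning Mina Andersen's interest in Quarry Mining NL, giving 47% + 53% = 100%.
By spousal attribution (R3), Hana Petrov is treated as owning Mina Andersen's 10% interest in Granite Pharma AG.
Chain via Quarry Mining NL → Cobalt Industries Corp. → Bluewater Manufacturing Inc. (R2): 100% × 59% × 46% × 18% = 4.8852% of Ashford Shipping BV.
Chain via Granite Pharma AG → Northgate Holdings Ltd → Copperline Group plc (R2): 10% × 51% × 12% × 68% = 0.41616% of Ashford Shipping BV.
Aggregating (R1): 4.8852% + 0.41616% = 5.30136%.
5.30136% falls short of the 50% threshold by 44.69864 percentage points.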